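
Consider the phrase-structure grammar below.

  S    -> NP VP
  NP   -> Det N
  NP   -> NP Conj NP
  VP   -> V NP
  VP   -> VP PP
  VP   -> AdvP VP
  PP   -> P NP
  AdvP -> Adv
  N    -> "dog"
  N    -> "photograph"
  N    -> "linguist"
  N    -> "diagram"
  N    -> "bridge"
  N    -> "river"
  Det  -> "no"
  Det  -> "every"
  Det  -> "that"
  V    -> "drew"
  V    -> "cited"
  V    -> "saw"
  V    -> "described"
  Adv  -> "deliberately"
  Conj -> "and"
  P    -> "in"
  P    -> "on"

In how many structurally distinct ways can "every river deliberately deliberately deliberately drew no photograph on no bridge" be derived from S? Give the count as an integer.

4

Two of the 4 distinct bracketings:
[S [NP [Det every] [N river]] [VP [VP [AdvP [Adv deliberately]] [VP [AdvP [Adv deliberately]] [VP [AdvP [Adv deliberately]] [VP [V drew] [NP [Det no] [N photograph]]]]]] [PP [P on] [NP [Det no] [N bridge]]]]]
[S [NP [Det every] [N river]] [VP [AdvP [Adv deliberately]] [VP [VP [AdvP [Adv deliberately]] [VP [AdvP [Adv deliberately]] [VP [V drew] [NP [Det no] [N photograph]]]]] [PP [P on] [NP [Det no] [N bridge]]]]]]
The trees differ in how a recursive rule is bracketed over the same span.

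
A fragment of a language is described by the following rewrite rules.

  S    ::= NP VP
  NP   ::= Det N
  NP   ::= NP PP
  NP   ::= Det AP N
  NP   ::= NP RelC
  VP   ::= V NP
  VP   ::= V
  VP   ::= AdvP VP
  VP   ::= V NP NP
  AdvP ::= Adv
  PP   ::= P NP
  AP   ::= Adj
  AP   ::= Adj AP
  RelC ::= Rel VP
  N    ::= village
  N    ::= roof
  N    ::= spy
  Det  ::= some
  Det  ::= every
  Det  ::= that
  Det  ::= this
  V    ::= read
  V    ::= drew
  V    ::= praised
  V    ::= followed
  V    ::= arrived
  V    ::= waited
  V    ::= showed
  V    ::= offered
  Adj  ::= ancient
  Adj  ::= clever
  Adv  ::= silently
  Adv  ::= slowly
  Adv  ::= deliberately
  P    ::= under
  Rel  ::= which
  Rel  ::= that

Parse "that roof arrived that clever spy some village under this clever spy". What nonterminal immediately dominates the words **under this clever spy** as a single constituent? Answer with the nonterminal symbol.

PP

S
  NP
    Det: that
    N: roof
  VP
    V: arrived
    NP
      Det: that
      AP
        Adj: clever
      N: spy
    NP
      NP
        Det: some
        N: village
      PP
        P: under
        NP
          Det: this
          AP
            Adj: clever
          N: spy
The span 'under this clever spy' is the PP node built by PP → P NP.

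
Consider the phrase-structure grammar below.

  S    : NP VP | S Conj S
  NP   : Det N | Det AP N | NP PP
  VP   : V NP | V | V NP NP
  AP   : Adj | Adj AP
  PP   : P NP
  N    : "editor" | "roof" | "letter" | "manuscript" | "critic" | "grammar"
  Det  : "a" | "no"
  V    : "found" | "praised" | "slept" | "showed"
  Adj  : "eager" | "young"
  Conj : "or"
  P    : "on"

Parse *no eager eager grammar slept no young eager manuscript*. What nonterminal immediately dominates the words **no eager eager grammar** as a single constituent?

NP

[S [NP [Det no] [AP [Adj eager] [AP [Adj eager]]] [N grammar]] [VP [V slept] [NP [Det no] [AP [Adj young] [AP [Adj eager]]] [N manuscript]]]]
The span 'no eager eager grammar' is the NP node built by NP → Det AP N.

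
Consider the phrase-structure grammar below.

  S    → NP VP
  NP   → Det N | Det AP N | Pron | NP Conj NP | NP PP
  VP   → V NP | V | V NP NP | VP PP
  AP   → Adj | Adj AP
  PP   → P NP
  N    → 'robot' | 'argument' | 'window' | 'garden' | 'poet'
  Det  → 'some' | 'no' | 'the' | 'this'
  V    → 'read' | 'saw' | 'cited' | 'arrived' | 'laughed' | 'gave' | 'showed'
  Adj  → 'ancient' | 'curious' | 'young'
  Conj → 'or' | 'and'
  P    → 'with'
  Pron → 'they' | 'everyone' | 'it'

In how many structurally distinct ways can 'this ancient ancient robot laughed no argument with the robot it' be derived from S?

[S [NP [Det this] [AP [Adj ancient] [AP [Adj ancient]]] [N robot]] [VP [V laughed] [NP [NP [Det no] [N argument]] [PP [P with] [NP [Det the] [N robot]]]] [NP [Pron it]]]]
No rule offers an alternative attachment or grouping for any span, so this is the only derivation.

1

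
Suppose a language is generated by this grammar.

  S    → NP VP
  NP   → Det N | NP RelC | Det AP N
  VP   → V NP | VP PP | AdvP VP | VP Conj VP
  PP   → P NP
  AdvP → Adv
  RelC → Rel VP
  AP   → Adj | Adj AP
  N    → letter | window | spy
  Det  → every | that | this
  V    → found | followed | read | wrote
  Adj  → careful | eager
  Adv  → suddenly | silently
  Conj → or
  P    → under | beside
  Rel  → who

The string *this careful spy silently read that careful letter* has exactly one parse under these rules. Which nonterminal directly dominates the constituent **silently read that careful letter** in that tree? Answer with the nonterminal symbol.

S
  NP
    Det: this
    AP
      Adj: careful
    N: spy
  VP
    AdvP
      Adv: silently
    VP
      V: read
      NP
        Det: that
        AP
          Adj: careful
        N: letter
The span 'silently read that careful letter' is the VP node built by VP → AdvP VP.
Its mother is the S built by S → NP VP.

S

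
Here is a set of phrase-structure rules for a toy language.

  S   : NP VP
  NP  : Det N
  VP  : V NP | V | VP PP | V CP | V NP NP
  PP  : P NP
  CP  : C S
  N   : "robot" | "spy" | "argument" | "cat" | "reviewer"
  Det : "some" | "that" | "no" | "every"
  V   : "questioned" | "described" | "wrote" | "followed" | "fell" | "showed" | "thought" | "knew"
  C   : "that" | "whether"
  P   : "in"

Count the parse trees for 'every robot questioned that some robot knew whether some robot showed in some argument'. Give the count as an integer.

3

Two of the 3 distinct bracketings:
[S [NP [Det every] [N robot]] [VP [VP [V questioned] [CP [C that] [S [NP [Det some] [N robot]] [VP [V knew] [CP [C whether] [S [NP [Det some] [N robot]] [VP [V showed]]]]]]]] [PP [P in] [NP [Det some] [N argument]]]]]
[S [NP [Det every] [N robot]] [VP [V questioned] [CP [C that] [S [NP [Det some] [N robot]] [VP [VP [V knew] [CP [C whether] [S [NP [Det some] [N robot]] [VP [V showed]]]]] [PP [P in] [NP [Det some] [N argument]]]]]]]]
The trees differ in how a recursive rule is bracketed over the same span.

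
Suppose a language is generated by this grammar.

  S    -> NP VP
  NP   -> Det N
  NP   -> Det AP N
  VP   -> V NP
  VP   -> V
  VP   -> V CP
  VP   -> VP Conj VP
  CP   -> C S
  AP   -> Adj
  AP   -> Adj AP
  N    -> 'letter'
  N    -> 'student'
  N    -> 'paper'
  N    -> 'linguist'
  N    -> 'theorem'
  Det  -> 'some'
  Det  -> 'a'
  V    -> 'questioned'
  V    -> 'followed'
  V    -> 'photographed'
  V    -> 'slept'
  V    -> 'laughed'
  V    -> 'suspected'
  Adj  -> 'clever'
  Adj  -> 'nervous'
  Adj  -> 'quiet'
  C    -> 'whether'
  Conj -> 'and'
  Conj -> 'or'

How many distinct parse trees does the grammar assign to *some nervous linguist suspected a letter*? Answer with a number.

1

[S [NP [Det some] [AP [Adj nervous]] [N linguist]] [VP [V suspected] [NP [Det a] [N letter]]]]
No rule offers an alternative attachment or grouping for any span, so this is the only derivation.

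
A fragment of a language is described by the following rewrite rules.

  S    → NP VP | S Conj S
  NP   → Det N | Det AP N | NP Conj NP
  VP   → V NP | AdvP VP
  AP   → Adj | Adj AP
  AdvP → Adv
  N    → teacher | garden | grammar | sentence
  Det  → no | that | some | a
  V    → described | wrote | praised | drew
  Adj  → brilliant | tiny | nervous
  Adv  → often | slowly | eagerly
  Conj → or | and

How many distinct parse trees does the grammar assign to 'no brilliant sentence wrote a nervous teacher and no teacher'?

1

[S [NP [Det no] [AP [Adj brilliant]] [N sentence]] [VP [V wrote] [NP [NP [Det a] [AP [Adj nervous]] [N teacher]] [Conj and] [NP [Det no] [N teacher]]]]]
No rule offers an alternative attachment or grouping for any span, so this is the only derivation.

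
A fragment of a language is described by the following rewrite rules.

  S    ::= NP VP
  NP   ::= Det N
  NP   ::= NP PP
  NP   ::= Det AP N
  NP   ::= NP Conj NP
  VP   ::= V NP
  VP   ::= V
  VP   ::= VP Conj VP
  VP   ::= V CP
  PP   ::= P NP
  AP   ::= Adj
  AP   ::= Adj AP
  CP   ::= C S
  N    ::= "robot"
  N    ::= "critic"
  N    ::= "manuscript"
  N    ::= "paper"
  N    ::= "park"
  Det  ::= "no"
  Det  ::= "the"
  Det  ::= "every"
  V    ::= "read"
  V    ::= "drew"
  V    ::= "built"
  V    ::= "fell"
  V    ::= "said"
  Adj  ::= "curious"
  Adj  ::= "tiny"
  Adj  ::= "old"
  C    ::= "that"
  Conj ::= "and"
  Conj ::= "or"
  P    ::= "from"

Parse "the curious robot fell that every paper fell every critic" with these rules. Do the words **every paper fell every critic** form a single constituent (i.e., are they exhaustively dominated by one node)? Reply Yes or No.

[S [NP [Det the] [AP [Adj curious]] [N robot]] [VP [V fell] [CP [C that] [S [NP [Det every] [N paper]] [VP [V fell] [NP [Det every] [N critic]]]]]]]
The words 'every paper fell every critic' are exhaustively dominated by a single S node (built by S → NP VP), so they form a constituent.

Yes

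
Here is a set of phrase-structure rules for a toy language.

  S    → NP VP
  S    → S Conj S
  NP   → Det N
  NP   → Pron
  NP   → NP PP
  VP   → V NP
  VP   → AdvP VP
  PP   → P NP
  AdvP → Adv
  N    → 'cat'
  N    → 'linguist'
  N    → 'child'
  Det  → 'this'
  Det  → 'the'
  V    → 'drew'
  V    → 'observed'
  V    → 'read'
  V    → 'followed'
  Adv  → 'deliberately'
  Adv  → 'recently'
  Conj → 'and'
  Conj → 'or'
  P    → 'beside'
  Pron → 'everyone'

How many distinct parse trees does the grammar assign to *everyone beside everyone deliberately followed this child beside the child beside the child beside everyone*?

5

Two of the 5 distinct bracketings:
[S [NP [NP [Pron everyone]] [PP [P beside] [NP [Pron everyone]]]] [VP [AdvP [Adv deliberately]] [VP [V followed] [NP [NP [Det this] [N child]] [PP [P beside] [NP [NP [Det the] [N child]] [PP [P beside] [NP [NP [Det the] [N child]] [PP [P beside] [NP [Pron everyone]]]]]]]]]]]
[S [NP [NP [Pron everyone]] [PP [P beside] [NP [Pron everyone]]]] [VP [AdvP [Adv deliberately]] [VP [V followed] [NP [NP [Det this] [N child]] [PP [P beside] [NP [NP [NP [Det the] [N child]] [PP [P beside] [NP [Det the] [N child]]]] [PP [P beside] [NP [Pron everyone]]]]]]]]]
The trees differ in how a recursive rule is bracketed over the same span.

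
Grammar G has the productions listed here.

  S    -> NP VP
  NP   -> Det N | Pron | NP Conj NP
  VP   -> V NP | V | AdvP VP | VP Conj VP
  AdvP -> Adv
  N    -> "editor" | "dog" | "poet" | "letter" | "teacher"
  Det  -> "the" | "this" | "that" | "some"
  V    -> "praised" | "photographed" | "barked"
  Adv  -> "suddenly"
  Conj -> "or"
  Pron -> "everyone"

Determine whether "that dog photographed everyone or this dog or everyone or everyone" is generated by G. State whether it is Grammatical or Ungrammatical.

Grammatical

S
  NP
    Det: that
    N: dog
  VP
    V: photographed
    NP
      NP
        Pron: everyone
      Conj: or
      NP
        NP
          Det: this
          N: dog
        Conj: or
        NP
          NP
            Pron: everyone
          Conj: or
          NP
            Pron: everyone
Every word is introduced by a lexical rule and the phrasal rules combine the resulting categories into a single S.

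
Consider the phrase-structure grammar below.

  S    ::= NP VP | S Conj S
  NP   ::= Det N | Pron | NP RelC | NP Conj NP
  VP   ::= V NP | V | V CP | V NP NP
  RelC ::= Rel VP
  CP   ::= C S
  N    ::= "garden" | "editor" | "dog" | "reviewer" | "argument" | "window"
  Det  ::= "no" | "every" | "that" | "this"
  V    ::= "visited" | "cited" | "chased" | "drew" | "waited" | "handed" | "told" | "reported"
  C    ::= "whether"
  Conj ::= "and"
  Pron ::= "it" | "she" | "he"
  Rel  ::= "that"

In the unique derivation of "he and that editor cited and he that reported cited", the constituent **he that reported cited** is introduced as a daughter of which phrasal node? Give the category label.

S

S
  S
    NP
      NP
        Pron: he
      Conj: and
      NP
        Det: that
        N: editor
    VP
      V: cited
  Conj: and
  S
    NP
      NP
        Pron: he
      RelC
        Rel: that
        VP
          V: reported
    VP
      V: cited
The span 'he that reported cited' is the S node built by S → NP VP.
Its mother is the S built by S → S Conj S.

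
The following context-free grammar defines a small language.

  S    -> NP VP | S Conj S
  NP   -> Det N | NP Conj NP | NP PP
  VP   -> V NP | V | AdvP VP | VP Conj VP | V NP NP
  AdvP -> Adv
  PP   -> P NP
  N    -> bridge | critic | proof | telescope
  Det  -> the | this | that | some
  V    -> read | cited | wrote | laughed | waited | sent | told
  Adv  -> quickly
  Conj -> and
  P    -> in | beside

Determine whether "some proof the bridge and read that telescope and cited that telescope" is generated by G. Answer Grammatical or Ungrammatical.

For S → NP VP, the only prefix that parses as NP is 'some proof', but the remainder 'the bridge and read that telescope and cited that telescope' is not a VP under these rules. The alternative S rule S → S Conj S likewise has no satisfying split.

Ungrammatical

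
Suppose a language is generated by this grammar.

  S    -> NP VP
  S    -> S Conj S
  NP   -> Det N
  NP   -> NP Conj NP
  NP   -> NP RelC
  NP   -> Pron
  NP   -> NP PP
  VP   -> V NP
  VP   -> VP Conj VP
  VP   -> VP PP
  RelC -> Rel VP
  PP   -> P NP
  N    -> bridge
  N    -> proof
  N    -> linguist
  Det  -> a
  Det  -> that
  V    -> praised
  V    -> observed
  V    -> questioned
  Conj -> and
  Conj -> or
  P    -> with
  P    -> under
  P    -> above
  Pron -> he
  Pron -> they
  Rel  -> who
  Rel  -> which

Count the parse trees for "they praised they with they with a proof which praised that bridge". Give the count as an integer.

Two of the 9 distinct bracketings:
[S [NP [Pron they]] [VP [V praised] [NP [NP [NP [Pron they]] [PP [P with] [NP [NP [Pron they]] [PP [P with] [NP [Det a] [N proof]]]]]] [RelC [Rel which] [VP [V praised] [NP [Det that] [N bridge]]]]]]]
[S [NP [Pron they]] [VP [V praised] [NP [NP [NP [NP [Pron they]] [PP [P with] [NP [Pron they]]]] [PP [P with] [NP [Det a] [N proof]]]] [RelC [Rel which] [VP [V praised] [NP [Det that] [N bridge]]]]]]]
The trees differ in how a recursive rule is bracketed over the same span.

9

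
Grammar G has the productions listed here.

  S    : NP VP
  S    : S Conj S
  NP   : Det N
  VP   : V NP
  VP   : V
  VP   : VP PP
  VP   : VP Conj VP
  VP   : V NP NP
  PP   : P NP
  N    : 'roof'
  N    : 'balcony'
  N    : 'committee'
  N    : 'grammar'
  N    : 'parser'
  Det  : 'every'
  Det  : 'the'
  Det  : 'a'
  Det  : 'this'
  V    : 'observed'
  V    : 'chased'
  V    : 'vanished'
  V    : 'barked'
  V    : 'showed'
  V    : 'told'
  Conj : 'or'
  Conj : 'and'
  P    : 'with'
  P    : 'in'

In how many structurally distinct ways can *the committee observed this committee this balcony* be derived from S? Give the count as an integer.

1

[S [NP [Det the] [N committee]] [VP [V observed] [NP [Det this] [N committee]] [NP [Det this] [N balcony]]]]
No rule offers an alternative attachment or grouping for any span, so this is the only derivation.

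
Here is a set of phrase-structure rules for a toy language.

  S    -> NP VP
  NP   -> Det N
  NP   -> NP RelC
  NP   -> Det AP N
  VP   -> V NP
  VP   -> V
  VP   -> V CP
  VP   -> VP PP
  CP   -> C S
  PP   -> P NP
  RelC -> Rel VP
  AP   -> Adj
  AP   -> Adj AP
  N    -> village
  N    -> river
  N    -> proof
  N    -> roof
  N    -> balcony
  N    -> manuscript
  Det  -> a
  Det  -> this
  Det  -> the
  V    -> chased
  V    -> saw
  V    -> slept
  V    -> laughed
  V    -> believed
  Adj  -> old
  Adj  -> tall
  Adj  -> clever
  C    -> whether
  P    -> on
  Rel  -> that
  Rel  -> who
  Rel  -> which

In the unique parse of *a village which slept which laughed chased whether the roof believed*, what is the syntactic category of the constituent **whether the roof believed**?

CP

[S [NP [NP [NP [Det a] [N village]] [RelC [Rel which] [VP [V slept]]]] [RelC [Rel which] [VP [V laughed]]]] [VP [V chased] [CP [C whether] [S [NP [Det the] [N roof]] [VP [V believed]]]]]]
The span 'whether the roof believed' is the CP node built by CP → C S.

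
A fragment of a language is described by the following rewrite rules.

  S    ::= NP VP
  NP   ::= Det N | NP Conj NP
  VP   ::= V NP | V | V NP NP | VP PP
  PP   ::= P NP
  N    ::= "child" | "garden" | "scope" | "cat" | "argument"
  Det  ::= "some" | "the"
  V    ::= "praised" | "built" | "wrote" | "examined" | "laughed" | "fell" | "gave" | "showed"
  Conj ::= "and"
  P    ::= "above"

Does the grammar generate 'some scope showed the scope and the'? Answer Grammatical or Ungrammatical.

For S → NP VP, the only prefix that parses as NP is 'some scope', but the remainder 'showed the scope and the' is not a VP under these rules.

Ungrammatical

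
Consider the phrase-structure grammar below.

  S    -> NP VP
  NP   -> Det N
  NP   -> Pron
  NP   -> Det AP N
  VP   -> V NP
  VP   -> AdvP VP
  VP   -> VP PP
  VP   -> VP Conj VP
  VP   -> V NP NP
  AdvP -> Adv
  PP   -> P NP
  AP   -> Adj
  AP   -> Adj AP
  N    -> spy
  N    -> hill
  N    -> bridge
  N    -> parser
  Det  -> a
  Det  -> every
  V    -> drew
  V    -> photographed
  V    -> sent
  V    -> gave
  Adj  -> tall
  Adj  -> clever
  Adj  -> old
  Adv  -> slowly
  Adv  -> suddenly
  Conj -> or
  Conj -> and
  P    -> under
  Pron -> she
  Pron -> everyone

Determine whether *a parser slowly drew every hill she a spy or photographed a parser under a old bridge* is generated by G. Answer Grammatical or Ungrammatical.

Ungrammatical

For S → NP VP, the only prefix that parses as NP is 'a parser', but the remainder 'slowly drew every hill she a spy or photographed a parser under a old bridge' is not a VP under these rules.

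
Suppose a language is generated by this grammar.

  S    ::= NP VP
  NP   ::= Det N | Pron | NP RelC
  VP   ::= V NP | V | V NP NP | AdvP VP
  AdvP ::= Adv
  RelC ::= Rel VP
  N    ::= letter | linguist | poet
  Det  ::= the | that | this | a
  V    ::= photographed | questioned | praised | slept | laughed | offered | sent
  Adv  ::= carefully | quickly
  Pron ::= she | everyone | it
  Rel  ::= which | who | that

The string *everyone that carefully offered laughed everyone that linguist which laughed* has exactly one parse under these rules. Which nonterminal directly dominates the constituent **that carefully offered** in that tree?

[S [NP [NP [Pron everyone]] [RelC [Rel that] [VP [AdvP [Adv carefully]] [VP [V offered]]]]] [VP [V laughed] [NP [Pron everyone]] [NP [NP [Det that] [N linguist]] [RelC [Rel which] [VP [V laughed]]]]]]
The span 'that carefully offered' is the RelC node built by RelC → Rel VP.
Its mother is the NP built by NP → NP RelC.

NP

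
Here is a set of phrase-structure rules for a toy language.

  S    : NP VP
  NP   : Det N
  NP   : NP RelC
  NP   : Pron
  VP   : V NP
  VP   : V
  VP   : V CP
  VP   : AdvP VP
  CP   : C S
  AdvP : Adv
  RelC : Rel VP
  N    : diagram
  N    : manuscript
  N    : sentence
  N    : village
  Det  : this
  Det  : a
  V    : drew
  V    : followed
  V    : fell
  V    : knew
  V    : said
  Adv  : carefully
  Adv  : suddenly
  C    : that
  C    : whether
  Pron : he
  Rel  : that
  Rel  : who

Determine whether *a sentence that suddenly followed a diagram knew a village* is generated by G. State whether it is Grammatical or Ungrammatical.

Grammatical

[S [NP [NP [Det a] [N sentence]] [RelC [Rel that] [VP [AdvP [Adv suddenly]] [VP [V followed] [NP [Det a] [N diagram]]]]]] [VP [V knew] [NP [Det a] [N village]]]]
Each bracket corresponds to one application of a listed rule, so the string is derivable from S.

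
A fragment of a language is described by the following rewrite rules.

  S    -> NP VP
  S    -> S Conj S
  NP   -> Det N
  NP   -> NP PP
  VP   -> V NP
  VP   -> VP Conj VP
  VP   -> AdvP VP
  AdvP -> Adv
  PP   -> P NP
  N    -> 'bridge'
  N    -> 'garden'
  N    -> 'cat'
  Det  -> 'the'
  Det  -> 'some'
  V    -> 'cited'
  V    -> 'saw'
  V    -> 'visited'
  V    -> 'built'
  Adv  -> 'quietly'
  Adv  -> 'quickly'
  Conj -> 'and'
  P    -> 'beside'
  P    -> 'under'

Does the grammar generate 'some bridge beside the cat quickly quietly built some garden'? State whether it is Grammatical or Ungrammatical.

S
  NP
    NP
      Det: some
      N: bridge
    PP
      P: beside
      NP
        Det: the
        N: cat
  VP
    AdvP
      Adv: quickly
    VP
      AdvP
        Adv: quietly
      VP
        V: built
        NP
          Det: some
          N: garden
Every word is introduced by a lexical rule and the phrasal rules combine the resulting categories into a single S.

Grammatical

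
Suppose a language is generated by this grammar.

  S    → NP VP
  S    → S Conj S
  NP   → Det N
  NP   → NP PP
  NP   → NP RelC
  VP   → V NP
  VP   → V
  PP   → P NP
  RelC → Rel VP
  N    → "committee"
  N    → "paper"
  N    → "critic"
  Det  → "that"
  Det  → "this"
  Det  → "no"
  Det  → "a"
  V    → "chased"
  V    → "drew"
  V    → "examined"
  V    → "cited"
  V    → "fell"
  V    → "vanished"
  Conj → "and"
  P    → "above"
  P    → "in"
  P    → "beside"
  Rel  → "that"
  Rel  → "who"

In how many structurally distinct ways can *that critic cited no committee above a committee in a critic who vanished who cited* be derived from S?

9

Two of the 9 distinct bracketings:
[S [NP [Det that] [N critic]] [VP [V cited] [NP [NP [Det no] [N committee]] [PP [P above] [NP [NP [Det a] [N committee]] [PP [P in] [NP [NP [NP [Det a] [N critic]] [RelC [Rel who] [VP [V vanished]]]] [RelC [Rel who] [VP [V cited]]]]]]]]]]
[S [NP [Det that] [N critic]] [VP [V cited] [NP [NP [Det no] [N committee]] [PP [P above] [NP [NP [NP [Det a] [N committee]] [PP [P in] [NP [NP [Det a] [N critic]] [RelC [Rel who] [VP [V vanished]]]]]] [RelC [Rel who] [VP [V cited]]]]]]]]
The trees differ in how a recursive rule is bracketed over the same span.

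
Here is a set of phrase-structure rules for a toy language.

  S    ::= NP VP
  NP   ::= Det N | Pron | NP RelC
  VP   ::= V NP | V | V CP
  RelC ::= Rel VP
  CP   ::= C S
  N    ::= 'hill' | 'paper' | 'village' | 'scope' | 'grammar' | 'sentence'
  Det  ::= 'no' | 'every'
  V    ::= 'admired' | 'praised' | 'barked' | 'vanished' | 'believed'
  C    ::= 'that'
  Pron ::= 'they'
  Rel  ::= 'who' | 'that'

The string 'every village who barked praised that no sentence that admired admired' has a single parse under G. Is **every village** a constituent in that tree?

Yes

[S [NP [NP [Det every] [N village]] [RelC [Rel who] [VP [V barked]]]] [VP [V praised] [CP [C that] [S [NP [NP [Det no] [N sentence]] [RelC [Rel that] [VP [V admired]]]] [VP [V admired]]]]]]
The words 'every village' are exhaustively dominated by a single NP node (built by NP → Det N), so they form a constituent.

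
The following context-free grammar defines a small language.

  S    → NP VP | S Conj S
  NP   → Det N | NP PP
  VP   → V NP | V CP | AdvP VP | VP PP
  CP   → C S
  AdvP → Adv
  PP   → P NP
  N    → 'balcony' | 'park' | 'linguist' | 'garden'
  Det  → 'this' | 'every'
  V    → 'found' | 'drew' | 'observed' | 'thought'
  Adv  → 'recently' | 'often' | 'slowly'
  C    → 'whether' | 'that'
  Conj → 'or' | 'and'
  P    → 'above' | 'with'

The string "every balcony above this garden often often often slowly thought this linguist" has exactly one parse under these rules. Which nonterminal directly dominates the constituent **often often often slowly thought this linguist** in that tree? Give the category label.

S
  NP
    NP
      Det: every
      N: balcony
    PP
      P: above
      NP
        Det: this
        N: garden
  VP
    AdvP
      Adv: often
    VP
      AdvP
        Adv: often
      VP
        AdvP
          Adv: often
        VP
          AdvP
            Adv: slowly
          VP
            V: thought
            NP
              Det: this
              N: linguist
The span 'often often often slowly thought this linguist' is the VP node built by VP → AdvP VP.
Its mother is the S built by S → NP VP.

S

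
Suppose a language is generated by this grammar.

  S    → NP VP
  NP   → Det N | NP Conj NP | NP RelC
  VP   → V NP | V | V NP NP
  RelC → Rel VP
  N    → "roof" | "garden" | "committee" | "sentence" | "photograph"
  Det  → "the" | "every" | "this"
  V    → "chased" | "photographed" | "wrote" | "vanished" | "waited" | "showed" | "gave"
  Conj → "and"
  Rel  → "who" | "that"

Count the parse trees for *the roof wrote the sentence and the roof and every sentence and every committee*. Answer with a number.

5

Two of the 5 distinct bracketings:
[S [NP [Det the] [N roof]] [VP [V wrote] [NP [NP [Det the] [N sentence]] [Conj and] [NP [NP [Det the] [N roof]] [Conj and] [NP [NP [Det every] [N sentence]] [Conj and] [NP [Det every] [N committee]]]]]]]
[S [NP [Det the] [N roof]] [VP [V wrote] [NP [NP [Det the] [N sentence]] [Conj and] [NP [NP [NP [Det the] [N roof]] [Conj and] [NP [Det every] [N sentence]]] [Conj and] [NP [Det every] [N committee]]]]]]
The trees differ in how a recursive rule is bracketed over the same span.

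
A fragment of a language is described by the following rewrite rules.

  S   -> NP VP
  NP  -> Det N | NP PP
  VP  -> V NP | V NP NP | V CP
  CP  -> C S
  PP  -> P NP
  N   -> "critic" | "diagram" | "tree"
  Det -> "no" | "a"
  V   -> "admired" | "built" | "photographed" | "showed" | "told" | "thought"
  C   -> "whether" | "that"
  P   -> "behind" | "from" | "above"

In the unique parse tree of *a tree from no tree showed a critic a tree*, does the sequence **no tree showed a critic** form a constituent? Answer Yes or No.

[S [NP [NP [Det a] [N tree]] [PP [P from] [NP [Det no] [N tree]]]] [VP [V showed] [NP [Det a] [N critic]] [NP [Det a] [N tree]]]]
The smallest constituent containing 'no tree showed a critic' is the S spanning 'a tree from no tree showed a critic a tree'; no single node in the tree dominates exactly the given words.

No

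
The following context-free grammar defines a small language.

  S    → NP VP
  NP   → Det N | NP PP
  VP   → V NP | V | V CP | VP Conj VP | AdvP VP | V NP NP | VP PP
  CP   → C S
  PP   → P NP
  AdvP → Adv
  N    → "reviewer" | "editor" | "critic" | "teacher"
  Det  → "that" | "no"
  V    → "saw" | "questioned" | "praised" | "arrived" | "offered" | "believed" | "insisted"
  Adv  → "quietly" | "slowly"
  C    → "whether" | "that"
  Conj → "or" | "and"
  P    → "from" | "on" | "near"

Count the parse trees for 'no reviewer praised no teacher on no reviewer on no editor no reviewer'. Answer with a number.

2

The two bracketings:
[S [NP [Det no] [N reviewer]] [VP [V praised] [NP [NP [Det no] [N teacher]] [PP [P on] [NP [NP [Det no] [N reviewer]] [PP [P on] [NP [Det no] [N editor]]]]]] [NP [Det no] [N reviewer]]]]
[S [NP [Det no] [N reviewer]] [VP [V praised] [NP [NP [NP [Det no] [N teacher]] [PP [P on] [NP [Det no] [N reviewer]]]] [PP [P on] [NP [Det no] [N editor]]]] [NP [Det no] [N reviewer]]]]
The trees differ in how a recursive rule is bracketed over the same span.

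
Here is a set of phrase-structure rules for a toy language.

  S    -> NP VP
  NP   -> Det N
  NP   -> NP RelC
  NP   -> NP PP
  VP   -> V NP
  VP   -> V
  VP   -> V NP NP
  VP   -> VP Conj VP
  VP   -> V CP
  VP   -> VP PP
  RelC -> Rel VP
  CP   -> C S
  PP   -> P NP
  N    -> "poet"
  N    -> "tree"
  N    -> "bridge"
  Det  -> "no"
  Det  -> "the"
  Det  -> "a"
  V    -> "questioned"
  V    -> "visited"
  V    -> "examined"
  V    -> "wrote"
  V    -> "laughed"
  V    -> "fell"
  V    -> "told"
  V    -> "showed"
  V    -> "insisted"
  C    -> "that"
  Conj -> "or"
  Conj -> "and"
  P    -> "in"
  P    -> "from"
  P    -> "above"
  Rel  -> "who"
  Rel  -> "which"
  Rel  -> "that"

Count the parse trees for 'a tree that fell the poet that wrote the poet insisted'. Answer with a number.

3

Two of the 3 distinct bracketings:
[S [NP [NP [Det a] [N tree]] [RelC [Rel that] [VP [V fell] [NP [NP [Det the] [N poet]] [RelC [Rel that] [VP [V wrote] [NP [Det the] [N poet]]]]]]]] [VP [V insisted]]]
[S [NP [NP [Det a] [N tree]] [RelC [Rel that] [VP [V fell] [NP [NP [Det the] [N poet]] [RelC [Rel that] [VP [V wrote]]]] [NP [Det the] [N poet]]]]] [VP [V insisted]]]
The difference turns on whether VP → V NP is used at the relevant span, versus an alternative expansion of VP.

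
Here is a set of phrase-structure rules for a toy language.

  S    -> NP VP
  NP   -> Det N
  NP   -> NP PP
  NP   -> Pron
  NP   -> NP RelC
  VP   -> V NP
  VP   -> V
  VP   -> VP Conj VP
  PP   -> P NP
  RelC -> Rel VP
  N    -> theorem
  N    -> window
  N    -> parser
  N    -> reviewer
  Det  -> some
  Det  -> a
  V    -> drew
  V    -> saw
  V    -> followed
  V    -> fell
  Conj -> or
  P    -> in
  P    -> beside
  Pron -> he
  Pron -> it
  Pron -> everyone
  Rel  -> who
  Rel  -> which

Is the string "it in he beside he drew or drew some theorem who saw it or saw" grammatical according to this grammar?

S
  NP
    NP
      Pron: it
    PP
      P: in
      NP
        NP
          Pron: he
        PP
          P: beside
          NP
            Pron: he
  VP
    VP
      V: drew
    Conj: or
    VP
      V: drew
      NP
        NP
          Det: some
          N: theorem
        RelC
          Rel: who
          VP
            VP
              V: saw
              NP
                Pron: it
            Conj: or
            VP
              V: saw
Every word is introduced by a lexical rule and the phrasal rules combine the resulting categories into a single S.

Grammatical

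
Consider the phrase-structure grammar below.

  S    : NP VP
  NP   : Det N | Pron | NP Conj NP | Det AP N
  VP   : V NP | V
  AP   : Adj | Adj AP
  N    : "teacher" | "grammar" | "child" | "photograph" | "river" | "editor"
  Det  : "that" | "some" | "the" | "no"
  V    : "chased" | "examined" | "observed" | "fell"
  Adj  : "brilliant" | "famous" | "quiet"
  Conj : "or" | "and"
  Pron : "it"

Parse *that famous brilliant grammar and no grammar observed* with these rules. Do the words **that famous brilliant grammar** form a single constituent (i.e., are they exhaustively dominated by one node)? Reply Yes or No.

[S [NP [NP [Det that] [AP [Adj famous] [AP [Adj brilliant]]] [N grammar]] [Conj and] [NP [Det no] [N grammar]]] [VP [V observed]]]
The words 'that famous brilliant grammar' are exhaustively dominated by a single NP node (built by NP → Det AP N), so they form a constituent.

Yes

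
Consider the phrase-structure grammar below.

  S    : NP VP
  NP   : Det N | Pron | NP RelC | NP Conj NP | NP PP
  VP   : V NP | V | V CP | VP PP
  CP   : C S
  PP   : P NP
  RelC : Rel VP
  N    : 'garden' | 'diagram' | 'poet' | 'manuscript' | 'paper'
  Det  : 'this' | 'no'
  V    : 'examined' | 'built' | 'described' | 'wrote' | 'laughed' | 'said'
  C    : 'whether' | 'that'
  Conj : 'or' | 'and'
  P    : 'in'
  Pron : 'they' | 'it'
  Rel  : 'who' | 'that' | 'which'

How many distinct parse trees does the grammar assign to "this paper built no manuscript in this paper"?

The two bracketings:
[S [NP [Det this] [N paper]] [VP [V built] [NP [NP [Det no] [N manuscript]] [PP [P in] [NP [Det this] [N paper]]]]]]
[S [NP [Det this] [N paper]] [VP [VP [V built] [NP [Det no] [N manuscript]]] [PP [P in] [NP [Det this] [N paper]]]]]
The difference turns on whether NP → NP PP is used at the relevant span, versus an alternative expansion of NP.

2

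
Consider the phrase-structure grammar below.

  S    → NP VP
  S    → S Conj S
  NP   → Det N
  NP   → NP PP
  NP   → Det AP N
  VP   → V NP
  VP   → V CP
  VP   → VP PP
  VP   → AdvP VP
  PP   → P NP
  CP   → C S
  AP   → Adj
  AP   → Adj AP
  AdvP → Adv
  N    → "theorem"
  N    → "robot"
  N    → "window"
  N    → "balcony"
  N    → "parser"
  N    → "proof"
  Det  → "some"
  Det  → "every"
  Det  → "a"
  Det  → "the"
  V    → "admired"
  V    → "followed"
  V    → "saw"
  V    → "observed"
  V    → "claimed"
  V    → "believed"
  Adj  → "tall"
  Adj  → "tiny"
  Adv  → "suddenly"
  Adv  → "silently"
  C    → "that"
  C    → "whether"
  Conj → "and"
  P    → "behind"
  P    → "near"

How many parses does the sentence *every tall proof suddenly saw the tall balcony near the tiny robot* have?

Two of the 3 distinct bracketings:
[S [NP [Det every] [AP [Adj tall]] [N proof]] [VP [VP [AdvP [Adv suddenly]] [VP [V saw] [NP [Det the] [AP [Adj tall]] [N balcony]]]] [PP [P near] [NP [Det the] [AP [Adj tiny]] [N robot]]]]]
[S [NP [Det every] [AP [Adj tall]] [N proof]] [VP [AdvP [Adv suddenly]] [VP [V saw] [NP [NP [Det the] [AP [Adj tall]] [N balcony]] [PP [P near] [NP [Det the] [AP [Adj tiny]] [N robot]]]]]]]
The difference turns on whether NP → NP PP is used at the relevant span, versus an alternative expansion of NP.

3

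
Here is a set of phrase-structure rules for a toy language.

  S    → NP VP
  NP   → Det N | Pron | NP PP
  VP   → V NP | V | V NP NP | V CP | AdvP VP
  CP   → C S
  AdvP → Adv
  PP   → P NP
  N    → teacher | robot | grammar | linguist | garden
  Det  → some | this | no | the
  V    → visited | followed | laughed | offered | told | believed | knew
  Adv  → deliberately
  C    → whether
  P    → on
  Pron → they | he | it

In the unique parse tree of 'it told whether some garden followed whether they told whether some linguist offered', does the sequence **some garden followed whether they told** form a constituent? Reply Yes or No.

[S [NP [Pron it]] [VP [V told] [CP [C whether] [S [NP [Det some] [N garden]] [VP [V followed] [CP [C whether] [S [NP [Pron they]] [VP [V told] [CP [C whether] [S [NP [Det some] [N linguist]] [VP [V offered]]]]]]]]]]]]
The smallest constituent containing 'some garden followed whether they told' is the S spanning 'some garden followed whether they told whether some linguist offered'; no single node in the tree dominates exactly the given words.

No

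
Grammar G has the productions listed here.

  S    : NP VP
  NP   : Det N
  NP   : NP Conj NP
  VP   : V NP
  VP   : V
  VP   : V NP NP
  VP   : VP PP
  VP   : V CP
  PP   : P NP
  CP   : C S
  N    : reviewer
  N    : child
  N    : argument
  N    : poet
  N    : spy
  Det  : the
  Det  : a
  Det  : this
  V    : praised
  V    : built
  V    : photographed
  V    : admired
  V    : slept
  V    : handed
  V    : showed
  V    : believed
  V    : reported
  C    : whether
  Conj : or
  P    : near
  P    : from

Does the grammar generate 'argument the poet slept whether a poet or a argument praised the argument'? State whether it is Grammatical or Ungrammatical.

For S → NP VP, no prefix of the string parses as an NP.

Ungrammatical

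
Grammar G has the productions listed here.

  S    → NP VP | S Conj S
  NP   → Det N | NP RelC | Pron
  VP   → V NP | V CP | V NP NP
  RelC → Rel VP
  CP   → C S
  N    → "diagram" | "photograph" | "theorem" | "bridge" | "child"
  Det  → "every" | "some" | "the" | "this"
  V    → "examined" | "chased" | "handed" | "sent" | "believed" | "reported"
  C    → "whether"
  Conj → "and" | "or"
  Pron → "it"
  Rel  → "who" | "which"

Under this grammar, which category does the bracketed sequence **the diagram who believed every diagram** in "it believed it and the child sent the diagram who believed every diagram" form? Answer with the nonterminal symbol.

[S [S [NP [Pron it]] [VP [V believed] [NP [Pron it]]]] [Conj and] [S [NP [Det the] [N child]] [VP [V sent] [NP [NP [Det the] [N diagram]] [RelC [Rel who] [VP [V believed] [NP [Det every] [N diagram]]]]]]]]
The span 'the diagram who believed every diagram' is the NP node built by NP → NP RelC.

NP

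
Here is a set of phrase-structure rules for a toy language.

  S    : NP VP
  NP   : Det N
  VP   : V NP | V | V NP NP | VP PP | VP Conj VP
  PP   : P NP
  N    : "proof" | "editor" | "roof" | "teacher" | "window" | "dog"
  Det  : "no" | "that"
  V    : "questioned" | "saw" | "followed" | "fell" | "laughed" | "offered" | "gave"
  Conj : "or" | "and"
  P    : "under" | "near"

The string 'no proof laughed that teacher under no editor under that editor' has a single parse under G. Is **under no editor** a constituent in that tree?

[S [NP [Det no] [N proof]] [VP [VP [VP [V laughed] [NP [Det that] [N teacher]]] [PP [P under] [NP [Det no] [N editor]]]] [PP [P under] [NP [Det that] [N editor]]]]]
The words 'under no editor' are exhaustively dominated by a single PP node (built by PP → P NP), so they form a constituent.

Yes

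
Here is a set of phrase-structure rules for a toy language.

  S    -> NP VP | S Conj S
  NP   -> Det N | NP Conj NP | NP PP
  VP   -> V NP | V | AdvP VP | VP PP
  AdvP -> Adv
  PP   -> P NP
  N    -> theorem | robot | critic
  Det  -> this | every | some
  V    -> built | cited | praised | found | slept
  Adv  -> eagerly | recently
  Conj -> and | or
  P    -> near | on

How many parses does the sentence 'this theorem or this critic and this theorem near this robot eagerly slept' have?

Two of the 5 distinct bracketings:
[S [NP [NP [Det this] [N theorem]] [Conj or] [NP [NP [Det this] [N critic]] [Conj and] [NP [NP [Det this] [N theorem]] [PP [P near] [NP [Det this] [N robot]]]]]] [VP [AdvP [Adv eagerly]] [VP [V slept]]]]
[S [NP [NP [Det this] [N theorem]] [Conj or] [NP [NP [NP [Det this] [N critic]] [Conj and] [NP [Det this] [N theorem]]] [PP [P near] [NP [Det this] [N robot]]]]] [VP [AdvP [Adv eagerly]] [VP [V slept]]]]
The trees differ in how a recursive rule is bracketed over the same span.

5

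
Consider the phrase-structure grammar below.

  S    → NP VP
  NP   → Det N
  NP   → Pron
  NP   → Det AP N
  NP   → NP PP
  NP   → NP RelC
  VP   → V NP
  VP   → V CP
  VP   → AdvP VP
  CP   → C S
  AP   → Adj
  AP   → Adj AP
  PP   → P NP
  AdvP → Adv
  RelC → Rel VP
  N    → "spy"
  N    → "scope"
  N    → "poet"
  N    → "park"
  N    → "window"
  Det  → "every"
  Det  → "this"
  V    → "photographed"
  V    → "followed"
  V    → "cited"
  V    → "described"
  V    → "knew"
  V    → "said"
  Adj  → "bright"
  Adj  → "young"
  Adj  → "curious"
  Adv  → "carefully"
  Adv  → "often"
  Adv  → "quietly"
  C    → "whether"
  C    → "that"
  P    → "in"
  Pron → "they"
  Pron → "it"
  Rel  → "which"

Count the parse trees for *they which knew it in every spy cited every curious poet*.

The two bracketings:
[S [NP [NP [NP [Pron they]] [RelC [Rel which] [VP [V knew] [NP [Pron it]]]]] [PP [P in] [NP [Det every] [N spy]]]] [VP [V cited] [NP [Det every] [AP [Adj curious]] [N poet]]]]
[S [NP [NP [Pron they]] [RelC [Rel which] [VP [V knew] [NP [NP [Pron it]] [PP [P in] [NP [Det every] [N spy]]]]]]] [VP [V cited] [NP [Det every] [AP [Adj curious]] [N poet]]]]
The trees differ in how a recursive rule is bracketed over the same span.

2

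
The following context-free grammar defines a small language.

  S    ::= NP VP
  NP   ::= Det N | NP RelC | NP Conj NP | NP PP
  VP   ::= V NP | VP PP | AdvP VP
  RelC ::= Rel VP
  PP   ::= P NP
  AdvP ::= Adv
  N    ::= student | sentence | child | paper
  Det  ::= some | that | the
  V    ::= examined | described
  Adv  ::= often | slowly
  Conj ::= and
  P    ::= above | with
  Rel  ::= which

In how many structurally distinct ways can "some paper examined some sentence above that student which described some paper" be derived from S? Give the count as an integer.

Two of the 3 distinct bracketings:
[S [NP [Det some] [N paper]] [VP [V examined] [NP [NP [NP [Det some] [N sentence]] [PP [P above] [NP [Det that] [N student]]]] [RelC [Rel which] [VP [V described] [NP [Det some] [N paper]]]]]]]
[S [NP [Det some] [N paper]] [VP [V examined] [NP [NP [Det some] [N sentence]] [PP [P above] [NP [NP [Det that] [N student]] [RelC [Rel which] [VP [V described] [NP [Det some] [N paper]]]]]]]]]
The trees differ in how a recursive rule is bracketed over the same span.

3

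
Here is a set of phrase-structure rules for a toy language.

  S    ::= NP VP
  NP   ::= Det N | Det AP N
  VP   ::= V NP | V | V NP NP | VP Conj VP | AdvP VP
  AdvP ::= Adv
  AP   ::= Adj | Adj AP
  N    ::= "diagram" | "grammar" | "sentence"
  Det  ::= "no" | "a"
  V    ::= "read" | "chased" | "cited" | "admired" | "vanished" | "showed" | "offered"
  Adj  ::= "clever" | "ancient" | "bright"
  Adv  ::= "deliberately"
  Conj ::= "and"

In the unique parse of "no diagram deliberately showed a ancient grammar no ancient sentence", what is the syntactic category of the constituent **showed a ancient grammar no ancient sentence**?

VP

[S [NP [Det no] [N diagram]] [VP [AdvP [Adv deliberately]] [VP [V showed] [NP [Det a] [AP [Adj ancient]] [N grammar]] [NP [Det no] [AP [Adj ancient]] [N sentence]]]]]
The span 'showed a ancient grammar no ancient sentence' is the VP node built by VP → V NP NP.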